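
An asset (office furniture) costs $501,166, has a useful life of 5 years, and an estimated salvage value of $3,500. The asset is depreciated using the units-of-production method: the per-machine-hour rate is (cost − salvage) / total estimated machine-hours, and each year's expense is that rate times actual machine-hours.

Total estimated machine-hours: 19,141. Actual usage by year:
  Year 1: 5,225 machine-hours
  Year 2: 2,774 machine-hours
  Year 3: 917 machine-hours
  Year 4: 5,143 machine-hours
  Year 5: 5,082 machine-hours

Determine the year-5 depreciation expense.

$132,132

Depreciable base = $501,166 − $3,500 = $497,666.
Rate = $497,666 / 19,141 machine-hours = $26 per machine-hour.
Year 1: 5,225 × $26 = $135,850. Book value $365,316.
Year 2: 2,774 × $26 = $72,124. Book value $293,192.
Year 3: 917 × $26 = $23,842. Book value $269,350.
Year 4: 5,143 × $26 = $133,718. Book value $135,632.
Year 5: 5,082 × $26 = $132,132. Book value $3,500.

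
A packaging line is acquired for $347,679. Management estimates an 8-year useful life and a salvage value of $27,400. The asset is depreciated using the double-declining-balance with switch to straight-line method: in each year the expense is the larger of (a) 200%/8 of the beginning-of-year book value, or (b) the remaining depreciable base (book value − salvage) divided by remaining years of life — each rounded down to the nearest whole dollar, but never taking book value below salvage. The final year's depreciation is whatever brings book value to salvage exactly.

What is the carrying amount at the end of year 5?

$82,507

Depreciable base = $347,679 − $27,400 = $320,279.
Year 1: DB = ⌊$347,679 × 200%/8⌋ = $86,919; SL = ⌊$320,279/8⌋ = $40,034 → take DB $86,919. Book value $260,760.
Year 2: DB = ⌊$260,760 × 200%/8⌋ = $65,190; SL = ⌊$233,360/7⌋ = $33,337 → take DB $65,190. Book value $195,570.
Year 3: DB = ⌊$195,570 × 200%/8⌋ = $48,892; SL = ⌊$168,170/6⌋ = $28,028 → take DB $48,892. Book value $146,678.
Year 4: DB = ⌊$146,678 × 200%/8⌋ = $36,669; SL = ⌊$119,278/5⌋ = $23,855 → take DB $36,669. Book value $110,009.
Year 5: DB = ⌊$110,009 × 200%/8⌋ = $27,502; SL = ⌊$82,609/4⌋ = $20,652 → take DB $27,502. Book value $82,507.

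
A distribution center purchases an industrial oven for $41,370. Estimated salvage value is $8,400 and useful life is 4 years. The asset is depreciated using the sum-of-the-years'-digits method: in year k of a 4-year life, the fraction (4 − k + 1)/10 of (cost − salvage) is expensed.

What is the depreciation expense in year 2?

Depreciable base = $41,370 − $8,400 = $32,970.
Sum of the years' digits = 4+3+2+1 = 10.
Year 1: $32,970 × 4/10 = $13,188. Book value $28,182.
Year 2: $32,970 × 3/10 = $9,891. Book value $18,291.

$9,891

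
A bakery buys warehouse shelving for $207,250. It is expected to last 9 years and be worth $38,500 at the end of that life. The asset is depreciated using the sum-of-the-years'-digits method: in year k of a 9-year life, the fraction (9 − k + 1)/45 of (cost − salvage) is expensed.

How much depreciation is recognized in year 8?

Depreciable base = $207,250 − $38,500 = $168,750.
Sum of the years' digits = 9+8+7+6+5+4+3+2+1 = 45.
Year 1: $168,750 × 9/45 = $33,750. Book value $173,500.
Year 2: $168,750 × 8/45 = $30,000. Book value $143,500.
Year 3: $168,750 × 7/45 = $26,250. Book value $117,250.
Year 4: $168,750 × 6/45 = $22,500. Book value $94,750.
Year 5: $168,750 × 5/45 = $18,750. Book value $76,000.
Year 6: $168,750 × 4/45 = $15,000. Book value $61,000.
Year 7: $168,750 × 3/45 = $11,250. Book value $49,750.
Year 8: $168,750 × 2/45 = $7,500. Book value $42,250.

$7,500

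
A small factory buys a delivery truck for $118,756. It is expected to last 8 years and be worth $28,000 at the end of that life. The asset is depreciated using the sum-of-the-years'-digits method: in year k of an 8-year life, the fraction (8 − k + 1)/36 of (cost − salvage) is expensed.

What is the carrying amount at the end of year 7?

$30,521

Depreciable base = $118,756 − $28,000 = $90,756.
Sum of the years' digits = 8+7+6+5+4+3+2+1 = 36.
Year 1: $90,756 × 8/36 = $20,168. Book value $98,588.
Year 2: $90,756 × 7/36 = $17,647. Book value $80,941.
Year 3: $90,756 × 6/36 = $15,126. Book value $65,815.
Year 4: $90,756 × 5/36 = $12,605. Book value $53,210.
Year 5: $90,756 × 4/36 = $10,084. Book value $43,126.
Year 6: $90,756 × 3/36 = $7,563. Book value $35,563.
Year 7: $90,756 × 2/36 = $5,042. Book value $30,521.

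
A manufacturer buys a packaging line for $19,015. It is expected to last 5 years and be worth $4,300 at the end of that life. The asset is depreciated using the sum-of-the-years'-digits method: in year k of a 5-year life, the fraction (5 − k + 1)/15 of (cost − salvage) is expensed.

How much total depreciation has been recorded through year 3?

Depreciable base = $19,015 − $4,300 = $14,715.
Sum of the years' digits = 5+4+3+2+1 = 15.
Year 1: $14,715 × 5/15 = $4,905. Book value $14,110.
Year 2: $14,715 × 4/15 = $3,924. Book value $10,186.
Year 3: $14,715 × 3/15 = $2,943. Book value $7,243.
Accumulated through year 3 = $19,015 − $7,243 = $11,772.

$11,772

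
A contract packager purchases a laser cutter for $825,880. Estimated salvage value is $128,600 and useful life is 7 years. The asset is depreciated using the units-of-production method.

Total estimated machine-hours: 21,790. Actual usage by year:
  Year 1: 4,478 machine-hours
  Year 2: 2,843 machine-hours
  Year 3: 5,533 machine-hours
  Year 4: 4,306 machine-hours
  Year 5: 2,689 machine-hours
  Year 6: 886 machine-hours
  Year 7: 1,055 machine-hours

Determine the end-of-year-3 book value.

Depreciable base = $825,880 − $128,600 = $697,280.
Rate = $697,280 / 21,790 machine-hours = $32 per machine-hour.
Year 1: 4,478 × $32 = $143,296. Book value $682,584.
Year 2: 2,843 × $32 = $90,976. Book value $591,608.
Year 3: 5,533 × $32 = $177,056. Book value $414,552.

$414,552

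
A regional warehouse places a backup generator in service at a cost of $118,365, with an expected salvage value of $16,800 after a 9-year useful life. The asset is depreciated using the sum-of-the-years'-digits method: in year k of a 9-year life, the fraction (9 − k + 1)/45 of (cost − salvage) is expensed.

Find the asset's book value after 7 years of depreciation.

$23,571

Depreciable base = $118,365 − $16,800 = $101,565.
Sum of the years' digits = 9+8+7+6+5+4+3+2+1 = 45.
Year 1: $101,565 × 9/45 = $20,313. Book value $98,052.
Year 2: $101,565 × 8/45 = $18,056. Book value $79,996.
Year 3: $101,565 × 7/45 = $15,799. Book value $64,197.
Year 4: $101,565 × 6/45 = $13,542. Book value $50,655.
Year 5: $101,565 × 5/45 = $11,285. Book value $39,370.
Year 6: $101,565 × 4/45 = $9,028. Book value $30,342.
Year 7: $101,565 × 3/45 = $6,771. Book value $23,571.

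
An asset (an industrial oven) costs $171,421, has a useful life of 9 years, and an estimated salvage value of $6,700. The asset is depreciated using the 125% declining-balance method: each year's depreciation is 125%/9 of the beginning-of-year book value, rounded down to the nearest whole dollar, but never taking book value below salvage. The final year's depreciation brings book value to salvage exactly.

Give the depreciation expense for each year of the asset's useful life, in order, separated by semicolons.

Depreciable base = $171,421 − $6,700 = $164,721.
Year 1: ⌊$171,421 × 125%/9⌋ = $23,808. Book value $147,613.
Year 2: ⌊$147,613 × 125%/9⌋ = $20,501. Book value $127,112.
Year 3: ⌊$127,112 × 125%/9⌋ = $17,654. Book value $109,458.
Year 4: ⌊$109,458 × 125%/9⌋ = $15,202. Book value $94,256.
Year 5: ⌊$94,256 × 125%/9⌋ = $13,091. Book value $81,165.
Year 6: ⌊$81,165 × 125%/9⌋ = $11,272. Book value $69,893.
Year 7: ⌊$69,893 × 125%/9⌋ = $9,707. Book value $60,186.
Year 8: ⌊$60,186 × 125%/9⌋ = $8,359. Book value $51,827.
Year 9 (final): $51,827 − $6,700 = $45,127. Book value $6,700.

$23,808; $20,501; $17,654; $15,202; $13,091; $11,272; $9,707; $8,359; $45,127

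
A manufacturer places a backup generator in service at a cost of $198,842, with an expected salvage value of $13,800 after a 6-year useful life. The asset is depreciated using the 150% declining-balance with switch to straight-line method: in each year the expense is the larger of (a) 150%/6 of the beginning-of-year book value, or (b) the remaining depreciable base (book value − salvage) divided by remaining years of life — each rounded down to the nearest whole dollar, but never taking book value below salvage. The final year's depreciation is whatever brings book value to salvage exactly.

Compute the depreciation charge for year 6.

$23,363

Depreciable base = $198,842 − $13,800 = $185,042.
Year 1: DB = ⌊$198,842 × 150%/6⌋ = $49,710; SL = ⌊$185,042/6⌋ = $30,840 → take DB $49,710. Book value $149,132.
Year 2: DB = ⌊$149,132 × 150%/6⌋ = $37,283; SL = ⌊$135,332/5⌋ = $27,066 → take DB $37,283. Book value $111,849.
Year 3: DB = ⌊$111,849 × 150%/6⌋ = $27,962; SL = ⌊$98,049/4⌋ = $24,512 → take DB $27,962. Book value $83,887.
Year 4: DB = ⌊$83,887 × 150%/6⌋ = $20,971; SL = ⌊$70,087/3⌋ = $23,362 → take SL $23,362. Book value $60,525.
Year 5: DB = ⌊$60,525 × 150%/6⌋ = $15,131; SL = ⌊$46,725/2⌋ = $23,362 → take SL $23,362. Book value $37,163.
Year 6 (final): $37,163 − $13,800 = $23,363. Book value $13,800.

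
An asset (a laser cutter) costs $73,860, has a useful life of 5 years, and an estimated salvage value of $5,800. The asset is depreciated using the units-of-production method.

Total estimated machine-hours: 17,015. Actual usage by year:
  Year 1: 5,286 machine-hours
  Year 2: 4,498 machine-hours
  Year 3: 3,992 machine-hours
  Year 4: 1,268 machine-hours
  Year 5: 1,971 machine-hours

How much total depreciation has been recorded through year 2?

Depreciable base = $73,860 − $5,800 = $68,060.
Rate = $68,060 / 17,015 machine-hours = $4 per machine-hour.
Year 1: 5,286 × $4 = $21,144. Book value $52,716.
Year 2: 4,498 × $4 = $17,992. Book value $34,724.
Accumulated through year 2 = $73,860 − $34,724 = $39,136.

$39,136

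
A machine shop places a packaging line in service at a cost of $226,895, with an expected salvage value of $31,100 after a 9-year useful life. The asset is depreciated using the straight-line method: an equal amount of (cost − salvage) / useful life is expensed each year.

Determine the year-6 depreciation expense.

$21,755

Depreciable base = $226,895 − $31,100 = $195,795.
Annual expense = $195,795 / 9 = $21,755.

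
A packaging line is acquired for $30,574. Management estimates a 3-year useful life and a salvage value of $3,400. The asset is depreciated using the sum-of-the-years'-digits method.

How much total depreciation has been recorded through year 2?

$22,645

Depreciable base = $30,574 − $3,400 = $27,174.
Sum of the years' digits = 3+2+1 = 6.
Year 1: $27,174 × 3/6 = $13,587. Book value $16,987.
Year 2: $27,174 × 2/6 = $9,058. Book value $7,929.
Accumulated through year 2 = $30,574 − $7,929 = $22,645.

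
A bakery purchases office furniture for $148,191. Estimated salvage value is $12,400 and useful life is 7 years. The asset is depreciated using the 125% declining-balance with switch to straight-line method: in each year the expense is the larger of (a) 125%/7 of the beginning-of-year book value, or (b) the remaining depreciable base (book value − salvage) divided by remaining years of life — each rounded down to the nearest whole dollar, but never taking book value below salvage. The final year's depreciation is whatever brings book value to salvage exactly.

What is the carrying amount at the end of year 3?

Depreciable base = $148,191 − $12,400 = $135,791.
Year 1: DB = ⌊$148,191 × 125%/7⌋ = $26,462; SL = ⌊$135,791/7⌋ = $19,398 → take DB $26,462. Book value $121,729.
Year 2: DB = ⌊$121,729 × 125%/7⌋ = $21,737; SL = ⌊$109,329/6⌋ = $18,221 → take DB $21,737. Book value $99,992.
Year 3: DB = ⌊$99,992 × 125%/7⌋ = $17,855; SL = ⌊$87,592/5⌋ = $17,518 → take DB $17,855. Book value $82,137.

$82,137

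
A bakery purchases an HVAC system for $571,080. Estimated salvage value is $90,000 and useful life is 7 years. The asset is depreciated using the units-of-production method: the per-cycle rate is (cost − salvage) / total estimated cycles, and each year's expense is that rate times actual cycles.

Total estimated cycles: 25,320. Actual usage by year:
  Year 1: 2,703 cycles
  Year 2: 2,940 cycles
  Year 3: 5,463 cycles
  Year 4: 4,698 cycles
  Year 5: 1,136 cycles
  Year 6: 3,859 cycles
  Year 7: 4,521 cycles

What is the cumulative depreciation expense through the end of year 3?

Depreciable base = $571,080 − $90,000 = $481,080.
Rate = $481,080 / 25,320 cycles = $19 per cycle.
Year 1: 2,703 × $19 = $51,357. Book value $519,723.
Year 2: 2,940 × $19 = $55,860. Book value $463,863.
Year 3: 5,463 × $19 = $103,797. Book value $360,066.
Accumulated through year 3 = $571,080 − $360,066 = $211,014.

$211,014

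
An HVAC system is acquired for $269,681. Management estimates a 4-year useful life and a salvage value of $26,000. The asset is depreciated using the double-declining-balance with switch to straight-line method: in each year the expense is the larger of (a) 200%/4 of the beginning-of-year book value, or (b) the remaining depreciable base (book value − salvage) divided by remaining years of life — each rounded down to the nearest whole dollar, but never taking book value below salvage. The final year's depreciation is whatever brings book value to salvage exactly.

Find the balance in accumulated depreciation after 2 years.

Depreciable base = $269,681 − $26,000 = $243,681.
Year 1: DB = ⌊$269,681 × 200%/4⌋ = $134,840; SL = ⌊$243,681/4⌋ = $60,920 → take DB $134,840. Book value $134,841.
Year 2: DB = ⌊$134,841 × 200%/4⌋ = $67,420; SL = ⌊$108,841/3⌋ = $36,280 → take DB $67,420. Book value $67,421.
Accumulated through year 2 = $269,681 − $67,421 = $202,260.

$202,260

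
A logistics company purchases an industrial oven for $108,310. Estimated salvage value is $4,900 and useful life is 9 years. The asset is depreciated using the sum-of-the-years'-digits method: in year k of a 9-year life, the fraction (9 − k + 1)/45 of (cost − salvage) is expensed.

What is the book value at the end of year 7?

$11,794

Depreciable base = $108,310 − $4,900 = $103,410.
Sum of the years' digits = 9+8+7+6+5+4+3+2+1 = 45.
Year 1: $103,410 × 9/45 = $20,682. Book value $87,628.
Year 2: $103,410 × 8/45 = $18,384. Book value $69,244.
Year 3: $103,410 × 7/45 = $16,086. Book value $53,158.
Year 4: $103,410 × 6/45 = $13,788. Book value $39,370.
Year 5: $103,410 × 5/45 = $11,490. Book value $27,880.
Year 6: $103,410 × 4/45 = $9,192. Book value $18,688.
Year 7: $103,410 × 3/45 = $6,894. Book value $11,794.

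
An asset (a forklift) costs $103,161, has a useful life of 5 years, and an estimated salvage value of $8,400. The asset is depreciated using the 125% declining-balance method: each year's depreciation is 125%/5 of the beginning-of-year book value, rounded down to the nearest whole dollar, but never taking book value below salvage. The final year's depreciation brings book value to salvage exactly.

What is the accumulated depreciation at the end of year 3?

Depreciable base = $103,161 − $8,400 = $94,761.
Year 1: ⌊$103,161 × 125%/5⌋ = $25,790. Book value $77,371.
Year 2: ⌊$77,371 × 125%/5⌋ = $19,342. Book value $58,029.
Year 3: ⌊$58,029 × 125%/5⌋ = $14,507. Book value $43,522.
Accumulated through year 3 = $103,161 − $43,522 = $59,639.

$59,639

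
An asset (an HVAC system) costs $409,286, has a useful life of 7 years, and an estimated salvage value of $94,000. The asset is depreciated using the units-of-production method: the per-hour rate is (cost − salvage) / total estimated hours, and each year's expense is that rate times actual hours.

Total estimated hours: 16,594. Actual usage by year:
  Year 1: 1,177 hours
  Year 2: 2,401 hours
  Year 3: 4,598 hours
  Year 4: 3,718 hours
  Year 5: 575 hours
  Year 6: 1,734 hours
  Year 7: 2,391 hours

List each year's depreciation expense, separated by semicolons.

Depreciable base = $409,286 − $94,000 = $315,286.
Rate = $315,286 / 16,594 hours = $19 per hour.
Year 1: 1,177 × $19 = $22,363. Book value $386,923.
Year 2: 2,401 × $19 = $45,619. Book value $341,304.
Year 3: 4,598 × $19 = $87,362. Book value $253,942.
Year 4: 3,718 × $19 = $70,642. Book value $183,300.
Year 5: 575 × $19 = $10,925. Book value $172,375.
Year 6: 1,734 × $19 = $32,946. Book value $139,429.
Year 7: 2,391 × $19 = $45,429. Book value $94,000.

$22,363; $45,619; $87,362; $70,642; $10,925; $32,946; $45,429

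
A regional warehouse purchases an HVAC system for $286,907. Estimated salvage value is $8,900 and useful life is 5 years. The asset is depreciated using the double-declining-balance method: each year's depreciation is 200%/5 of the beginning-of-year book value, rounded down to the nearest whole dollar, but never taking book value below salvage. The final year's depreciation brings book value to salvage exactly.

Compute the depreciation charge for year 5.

Depreciable base = $286,907 − $8,900 = $278,007.
Year 1: ⌊$286,907 × 200%/5⌋ = $114,762. Book value $172,145.
Year 2: ⌊$172,145 × 200%/5⌋ = $68,858. Book value $103,287.
Year 3: ⌊$103,287 × 200%/5⌋ = $41,314. Book value $61,973.
Year 4: ⌊$61,973 × 200%/5⌋ = $24,789. Book value $37,184.
Year 5 (final): $37,184 − $8,900 = $28,284. Book value $8,900.

$28,284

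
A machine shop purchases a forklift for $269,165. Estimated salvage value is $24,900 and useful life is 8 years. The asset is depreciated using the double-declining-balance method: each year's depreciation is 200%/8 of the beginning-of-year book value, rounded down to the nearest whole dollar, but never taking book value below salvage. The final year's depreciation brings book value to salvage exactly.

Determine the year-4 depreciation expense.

Depreciable base = $269,165 − $24,900 = $244,265.
Year 1: ⌊$269,165 × 200%/8⌋ = $67,291. Book value $201,874.
Year 2: ⌊$201,874 × 200%/8⌋ = $50,468. Book value $151,406.
Year 3: ⌊$151,406 × 200%/8⌋ = $37,851. Book value $113,555.
Year 4: ⌊$113,555 × 200%/8⌋ = $28,388. Book value $85,167.

$28,388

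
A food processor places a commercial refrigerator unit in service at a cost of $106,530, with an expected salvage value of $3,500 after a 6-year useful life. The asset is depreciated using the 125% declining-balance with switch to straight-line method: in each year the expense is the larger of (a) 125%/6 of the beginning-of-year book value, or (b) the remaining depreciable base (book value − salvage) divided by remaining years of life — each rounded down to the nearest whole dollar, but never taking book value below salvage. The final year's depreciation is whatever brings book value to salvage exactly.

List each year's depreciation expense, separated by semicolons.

Depreciable base = $106,530 − $3,500 = $103,030.
Year 1: DB = ⌊$106,530 × 125%/6⌋ = $22,193; SL = ⌊$103,030/6⌋ = $17,171 → take DB $22,193. Book value $84,337.
Year 2: DB = ⌊$84,337 × 125%/6⌋ = $17,570; SL = ⌊$80,837/5⌋ = $16,167 → take DB $17,570. Book value $66,767.
Year 3: DB = ⌊$66,767 × 125%/6⌋ = $13,909; SL = ⌊$63,267/4⌋ = $15,816 → take SL $15,816. Book value $50,951.
Year 4: DB = ⌊$50,951 × 125%/6⌋ = $10,614; SL = ⌊$47,451/3⌋ = $15,817 → take SL $15,817. Book value $35,134.
Year 5: DB = ⌊$35,134 × 125%/6⌋ = $7,319; SL = ⌊$31,634/2⌋ = $15,817 → take SL $15,817. Book value $19,317.
Year 6 (final): $19,317 − $3,500 = $15,817. Book value $3,500.

$22,193; $17,570; $15,816; $15,817; $15,817; $15,817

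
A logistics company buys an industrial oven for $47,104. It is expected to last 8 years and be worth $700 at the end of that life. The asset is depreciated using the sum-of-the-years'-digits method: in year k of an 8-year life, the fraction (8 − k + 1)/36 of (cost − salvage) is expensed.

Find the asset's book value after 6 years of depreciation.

Depreciable base = $47,104 − $700 = $46,404.
Sum of the years' digits = 8+7+6+5+4+3+2+1 = 36.
Year 1: $46,404 × 8/36 = $10,312. Book value $36,792.
Year 2: $46,404 × 7/36 = $9,023. Book value $27,769.
Year 3: $46,404 × 6/36 = $7,734. Book value $20,035.
Year 4: $46,404 × 5/36 = $6,445. Book value $13,590.
Year 5: $46,404 × 4/36 = $5,156. Book value $8,434.
Year 6: $46,404 × 3/36 = $3,867. Book value $4,567.

$4,567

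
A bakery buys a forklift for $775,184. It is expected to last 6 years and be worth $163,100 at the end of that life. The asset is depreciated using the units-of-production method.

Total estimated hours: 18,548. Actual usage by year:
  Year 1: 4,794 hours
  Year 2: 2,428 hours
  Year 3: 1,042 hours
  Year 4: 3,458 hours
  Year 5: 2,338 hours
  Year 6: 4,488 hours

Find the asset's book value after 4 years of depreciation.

Depreciable base = $775,184 − $163,100 = $612,084.
Rate = $612,084 / 18,548 hours = $33 per hour.
Year 1: 4,794 × $33 = $158,202. Book value $616,982.
Year 2: 2,428 × $33 = $80,124. Book value $536,858.
Year 3: 1,042 × $33 = $34,386. Book value $502,472.
Year 4: 3,458 × $33 = $114,114. Book value $388,358.

$388,358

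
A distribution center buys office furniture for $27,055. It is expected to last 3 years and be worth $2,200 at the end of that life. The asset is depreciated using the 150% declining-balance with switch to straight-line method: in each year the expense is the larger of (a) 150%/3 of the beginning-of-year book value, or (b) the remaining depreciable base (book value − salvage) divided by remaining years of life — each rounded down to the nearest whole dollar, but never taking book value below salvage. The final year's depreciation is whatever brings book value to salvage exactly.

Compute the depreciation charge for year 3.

Depreciable base = $27,055 − $2,200 = $24,855.
Year 1: DB = ⌊$27,055 × 150%/3⌋ = $13,527; SL = ⌊$24,855/3⌋ = $8,285 → take DB $13,527. Book value $13,528.
Year 2: DB = ⌊$13,528 × 150%/3⌋ = $6,764; SL = ⌊$11,328/2⌋ = $5,664 → take DB $6,764. Book value $6,764.
Year 3 (final): $6,764 − $2,200 = $4,564. Book value $2,200.

$4,564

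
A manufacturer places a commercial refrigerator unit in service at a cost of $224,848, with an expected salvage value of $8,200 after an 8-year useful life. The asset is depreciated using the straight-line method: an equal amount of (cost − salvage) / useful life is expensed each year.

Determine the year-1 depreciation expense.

$27,081

Depreciable base = $224,848 − $8,200 = $216,648.
Annual expense = $216,648 / 8 = $27,081.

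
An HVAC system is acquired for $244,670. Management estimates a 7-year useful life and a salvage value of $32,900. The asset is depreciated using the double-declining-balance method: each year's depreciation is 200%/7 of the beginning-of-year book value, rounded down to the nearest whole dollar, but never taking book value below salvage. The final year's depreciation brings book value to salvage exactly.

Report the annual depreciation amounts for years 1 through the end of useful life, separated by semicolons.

$69,905; $49,932; $35,666; $25,476; $18,197; $12,594; $0

Depreciable base = $244,670 − $32,900 = $211,770.
Year 1: ⌊$244,670 × 200%/7⌋ = $69,905. Book value $174,765.
Year 2: ⌊$174,765 × 200%/7⌋ = $49,932. Book value $124,833.
Year 3: ⌊$124,833 × 200%/7⌋ = $35,666. Book value $89,167.
Year 4: ⌊$89,167 × 200%/7⌋ = $25,476. Book value $63,691.
Year 5: ⌊$63,691 × 200%/7⌋ = $18,197. Book value $45,494.
Year 6: ⌊$45,494 × 200%/7⌋ = $12,998, capped at $12,594. Book value $32,900.
Year 7 (final): $32,900 − $32,900 = $0. Book value $32,900.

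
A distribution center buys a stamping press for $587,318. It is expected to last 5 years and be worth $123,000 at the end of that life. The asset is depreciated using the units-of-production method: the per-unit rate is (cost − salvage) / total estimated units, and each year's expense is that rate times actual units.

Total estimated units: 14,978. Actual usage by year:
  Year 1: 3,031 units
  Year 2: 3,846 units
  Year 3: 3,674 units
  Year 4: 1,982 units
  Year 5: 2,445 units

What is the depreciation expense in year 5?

Depreciable base = $587,318 − $123,000 = $464,318.
Rate = $464,318 / 14,978 units = $31 per unit.
Year 1: 3,031 × $31 = $93,961. Book value $493,357.
Year 2: 3,846 × $31 = $119,226. Book value $374,131.
Year 3: 3,674 × $31 = $113,894. Book value $260,237.
Year 4: 1,982 × $31 = $61,442. Book value $198,795.
Year 5: 2,445 × $31 = $75,795. Book value $123,000.

$75,795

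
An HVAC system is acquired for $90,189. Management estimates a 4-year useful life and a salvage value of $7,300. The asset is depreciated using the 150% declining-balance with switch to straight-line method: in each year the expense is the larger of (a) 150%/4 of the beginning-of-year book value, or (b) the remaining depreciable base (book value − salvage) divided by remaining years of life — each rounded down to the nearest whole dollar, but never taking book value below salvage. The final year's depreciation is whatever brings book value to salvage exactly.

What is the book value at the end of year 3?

Depreciable base = $90,189 − $7,300 = $82,889.
Year 1: DB = ⌊$90,189 × 150%/4⌋ = $33,820; SL = ⌊$82,889/4⌋ = $20,722 → take DB $33,820. Book value $56,369.
Year 2: DB = ⌊$56,369 × 150%/4⌋ = $21,138; SL = ⌊$49,069/3⌋ = $16,356 → take DB $21,138. Book value $35,231.
Year 3: DB = ⌊$35,231 × 150%/4⌋ = $13,211; SL = ⌊$27,931/2⌋ = $13,965 → take SL $13,965. Book value $21,266.

$21,266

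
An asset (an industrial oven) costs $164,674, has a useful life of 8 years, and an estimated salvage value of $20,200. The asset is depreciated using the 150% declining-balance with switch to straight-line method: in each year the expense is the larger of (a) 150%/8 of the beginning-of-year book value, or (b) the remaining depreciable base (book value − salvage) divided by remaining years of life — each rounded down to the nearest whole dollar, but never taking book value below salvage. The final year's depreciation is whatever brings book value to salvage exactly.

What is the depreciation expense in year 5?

Depreciable base = $164,674 − $20,200 = $144,474.
Year 1: DB = ⌊$164,674 × 150%/8⌋ = $30,876; SL = ⌊$144,474/8⌋ = $18,059 → take DB $30,876. Book value $133,798.
Year 2: DB = ⌊$133,798 × 150%/8⌋ = $25,087; SL = ⌊$113,598/7⌋ = $16,228 → take DB $25,087. Book value $108,711.
Year 3: DB = ⌊$108,711 × 150%/8⌋ = $20,383; SL = ⌊$88,511/6⌋ = $14,751 → take DB $20,383. Book value $88,328.
Year 4: DB = ⌊$88,328 × 150%/8⌋ = $16,561; SL = ⌊$68,128/5⌋ = $13,625 → take DB $16,561. Book value $71,767.
Year 5: DB = ⌊$71,767 × 150%/8⌋ = $13,456; SL = ⌊$51,567/4⌋ = $12,891 → take DB $13,456. Book value $58,311.

$13,456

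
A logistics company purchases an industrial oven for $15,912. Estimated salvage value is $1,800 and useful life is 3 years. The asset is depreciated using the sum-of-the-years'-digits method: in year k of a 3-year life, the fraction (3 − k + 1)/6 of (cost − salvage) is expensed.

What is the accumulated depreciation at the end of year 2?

$11,760

Depreciable base = $15,912 − $1,800 = $14,112.
Sum of the years' digits = 3+2+1 = 6.
Year 1: $14,112 × 3/6 = $7,056. Book value $8,856.
Year 2: $14,112 × 2/6 = $4,704. Book value $4,152.
Accumulated through year 2 = $15,912 − $4,152 = $11,760.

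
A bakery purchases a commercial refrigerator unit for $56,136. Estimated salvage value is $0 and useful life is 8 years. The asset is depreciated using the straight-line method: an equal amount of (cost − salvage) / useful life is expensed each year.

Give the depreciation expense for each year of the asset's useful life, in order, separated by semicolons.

Depreciable base = $56,136 − $0 = $56,136.
Annual expense = $56,136 / 8 = $7,017.
End of year 1: book value $49,119.
End of year 2: book value $42,102.
End of year 3: book value $35,085.
End of year 4: book value $28,068.
End of year 5: book value $21,051.
End of year 6: book value $14,034.
End of year 7: book value $7,017.
End of year 8: book value $0.

$7,017; $7,017; $7,017; $7,017; $7,017; $7,017; $7,017; $7,017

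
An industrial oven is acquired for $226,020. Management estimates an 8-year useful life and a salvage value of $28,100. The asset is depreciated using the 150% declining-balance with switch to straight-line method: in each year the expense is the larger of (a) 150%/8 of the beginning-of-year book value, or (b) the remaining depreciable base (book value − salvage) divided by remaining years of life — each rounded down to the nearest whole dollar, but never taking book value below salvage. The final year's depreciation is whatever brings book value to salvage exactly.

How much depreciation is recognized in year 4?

Depreciable base = $226,020 − $28,100 = $197,920.
Year 1: DB = ⌊$226,020 × 150%/8⌋ = $42,378; SL = ⌊$197,920/8⌋ = $24,740 → take DB $42,378. Book value $183,642.
Year 2: DB = ⌊$183,642 × 150%/8⌋ = $34,432; SL = ⌊$155,542/7⌋ = $22,220 → take DB $34,432. Book value $149,210.
Year 3: DB = ⌊$149,210 × 150%/8⌋ = $27,976; SL = ⌊$121,110/6⌋ = $20,185 → take DB $27,976. Book value $121,234.
Year 4: DB = ⌊$121,234 × 150%/8⌋ = $22,731; SL = ⌊$93,134/5⌋ = $18,626 → take DB $22,731. Book value $98,503.

$22,731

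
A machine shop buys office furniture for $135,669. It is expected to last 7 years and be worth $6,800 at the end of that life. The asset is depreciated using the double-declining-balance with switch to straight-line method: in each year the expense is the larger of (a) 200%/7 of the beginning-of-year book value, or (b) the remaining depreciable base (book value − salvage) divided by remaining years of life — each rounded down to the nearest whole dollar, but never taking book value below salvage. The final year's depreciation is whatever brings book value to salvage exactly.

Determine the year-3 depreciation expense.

$19,777

Depreciable base = $135,669 − $6,800 = $128,869.
Year 1: DB = ⌊$135,669 × 200%/7⌋ = $38,762; SL = ⌊$128,869/7⌋ = $18,409 → take DB $38,762. Book value $96,907.
Year 2: DB = ⌊$96,907 × 200%/7⌋ = $27,687; SL = ⌊$90,107/6⌋ = $15,017 → take DB $27,687. Book value $69,220.
Year 3: DB = ⌊$69,220 × 200%/7⌋ = $19,777; SL = ⌊$62,420/5⌋ = $12,484 → take DB $19,777. Book value $49,443.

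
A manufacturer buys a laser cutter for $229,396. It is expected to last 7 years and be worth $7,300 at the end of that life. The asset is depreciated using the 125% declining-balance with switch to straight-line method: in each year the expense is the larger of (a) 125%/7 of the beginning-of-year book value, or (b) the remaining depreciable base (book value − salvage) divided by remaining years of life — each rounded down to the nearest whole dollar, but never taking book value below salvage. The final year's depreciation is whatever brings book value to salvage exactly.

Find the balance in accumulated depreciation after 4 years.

Depreciable base = $229,396 − $7,300 = $222,096.
Year 1: DB = ⌊$229,396 × 125%/7⌋ = $40,963; SL = ⌊$222,096/7⌋ = $31,728 → take DB $40,963. Book value $188,433.
Year 2: DB = ⌊$188,433 × 125%/7⌋ = $33,648; SL = ⌊$181,133/6⌋ = $30,188 → take DB $33,648. Book value $154,785.
Year 3: DB = ⌊$154,785 × 125%/7⌋ = $27,640; SL = ⌊$147,485/5⌋ = $29,497 → take SL $29,497. Book value $125,288.
Year 4: DB = ⌊$125,288 × 125%/7⌋ = $22,372; SL = ⌊$117,988/4⌋ = $29,497 → take SL $29,497. Book value $95,791.
Accumulated through year 4 = $229,396 − $95,791 = $133,605.

$133,605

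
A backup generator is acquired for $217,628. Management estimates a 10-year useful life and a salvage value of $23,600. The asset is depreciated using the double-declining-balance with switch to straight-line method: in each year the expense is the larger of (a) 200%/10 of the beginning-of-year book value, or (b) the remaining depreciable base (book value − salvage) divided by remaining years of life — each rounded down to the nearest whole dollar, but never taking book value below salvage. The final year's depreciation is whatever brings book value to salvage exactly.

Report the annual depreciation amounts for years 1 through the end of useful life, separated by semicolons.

Depreciable base = $217,628 − $23,600 = $194,028.
Year 1: DB = ⌊$217,628 × 200%/10⌋ = $43,525; SL = ⌊$194,028/10⌋ = $19,402 → take DB $43,525. Book value $174,103.
Year 2: DB = ⌊$174,103 × 200%/10⌋ = $34,820; SL = ⌊$150,503/9⌋ = $16,722 → take DB $34,820. Book value $139,283.
Year 3: DB = ⌊$139,283 × 200%/10⌋ = $27,856; SL = ⌊$115,683/8⌋ = $14,460 → take DB $27,856. Book value $111,427.
Year 4: DB = ⌊$111,427 × 200%/10⌋ = $22,285; SL = ⌊$87,827/7⌋ = $12,546 → take DB $22,285. Book value $89,142.
Year 5: DB = ⌊$89,142 × 200%/10⌋ = $17,828; SL = ⌊$65,542/6⌋ = $10,923 → take DB $17,828. Book value $71,314.
Year 6: DB = ⌊$71,314 × 200%/10⌋ = $14,262; SL = ⌊$47,714/5⌋ = $9,542 → take DB $14,262. Book value $57,052.
Year 7: DB = ⌊$57,052 × 200%/10⌋ = $11,410; SL = ⌊$33,452/4⌋ = $8,363 → take DB $11,410. Book value $45,642.
Year 8: DB = ⌊$45,642 × 200%/10⌋ = $9,128; SL = ⌊$22,042/3⌋ = $7,347 → take DB $9,128. Book value $36,514.
Year 9: DB = ⌊$36,514 × 200%/10⌋ = $7,302; SL = ⌊$12,914/2⌋ = $6,457 → take DB $7,302. Book value $29,212.
Year 10 (final): $29,212 − $23,600 = $5,612. Book value $23,600.

$43,525; $34,820; $27,856; $22,285; $17,828; $14,262; $11,410; $9,128; $7,302; $5,612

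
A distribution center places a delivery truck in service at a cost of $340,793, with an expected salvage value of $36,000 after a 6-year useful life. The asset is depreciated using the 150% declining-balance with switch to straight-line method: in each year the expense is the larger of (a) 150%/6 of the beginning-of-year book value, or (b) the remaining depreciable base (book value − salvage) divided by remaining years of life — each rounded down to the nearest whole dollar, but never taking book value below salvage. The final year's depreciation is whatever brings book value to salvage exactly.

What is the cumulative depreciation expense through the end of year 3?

$197,020

Depreciable base = $340,793 − $36,000 = $304,793.
Year 1: DB = ⌊$340,793 × 150%/6⌋ = $85,198; SL = ⌊$304,793/6⌋ = $50,798 → take DB $85,198. Book value $255,595.
Year 2: DB = ⌊$255,595 × 150%/6⌋ = $63,898; SL = ⌊$219,595/5⌋ = $43,919 → take DB $63,898. Book value $191,697.
Year 3: DB = ⌊$191,697 × 150%/6⌋ = $47,924; SL = ⌊$155,697/4⌋ = $38,924 → take DB $47,924. Book value $143,773.
Accumulated through year 3 = $340,793 − $143,773 = $197,020.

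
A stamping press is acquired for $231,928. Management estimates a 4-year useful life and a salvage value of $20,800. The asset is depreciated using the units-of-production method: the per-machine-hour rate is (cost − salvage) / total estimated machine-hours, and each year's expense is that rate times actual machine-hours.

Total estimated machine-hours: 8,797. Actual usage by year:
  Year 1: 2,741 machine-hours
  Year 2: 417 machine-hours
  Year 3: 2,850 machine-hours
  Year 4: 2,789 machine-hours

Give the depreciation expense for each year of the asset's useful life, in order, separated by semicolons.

Depreciable base = $231,928 − $20,800 = $211,128.
Rate = $211,128 / 8,797 machine-hours = $24 per machine-hour.
Year 1: 2,741 × $24 = $65,784. Book value $166,144.
Year 2: 417 × $24 = $10,008. Book value $156,136.
Year 3: 2,850 × $24 = $68,400. Book value $87,736.
Year 4: 2,789 × $24 = $66,936. Book value $20,800.

$65,784; $10,008; $68,400; $66,936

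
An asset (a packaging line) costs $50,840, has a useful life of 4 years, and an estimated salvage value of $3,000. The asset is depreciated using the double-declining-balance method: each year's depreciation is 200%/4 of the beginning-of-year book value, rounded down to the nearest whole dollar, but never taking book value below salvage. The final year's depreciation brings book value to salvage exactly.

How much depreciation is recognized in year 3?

Depreciable base = $50,840 − $3,000 = $47,840.
Year 1: ⌊$50,840 × 200%/4⌋ = $25,420. Book value $25,420.
Year 2: ⌊$25,420 × 200%/4⌋ = $12,710. Book value $12,710.
Year 3: ⌊$12,710 × 200%/4⌋ = $6,355. Book value $6,355.

$6,355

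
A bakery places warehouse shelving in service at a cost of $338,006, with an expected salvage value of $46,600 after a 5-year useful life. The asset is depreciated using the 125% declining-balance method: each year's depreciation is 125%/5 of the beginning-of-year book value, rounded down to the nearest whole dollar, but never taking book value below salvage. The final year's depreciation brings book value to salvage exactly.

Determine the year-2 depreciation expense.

Depreciable base = $338,006 − $46,600 = $291,406.
Year 1: ⌊$338,006 × 125%/5⌋ = $84,501. Book value $253,505.
Year 2: ⌊$253,505 × 125%/5⌋ = $63,376. Book value $190,129.

$63,376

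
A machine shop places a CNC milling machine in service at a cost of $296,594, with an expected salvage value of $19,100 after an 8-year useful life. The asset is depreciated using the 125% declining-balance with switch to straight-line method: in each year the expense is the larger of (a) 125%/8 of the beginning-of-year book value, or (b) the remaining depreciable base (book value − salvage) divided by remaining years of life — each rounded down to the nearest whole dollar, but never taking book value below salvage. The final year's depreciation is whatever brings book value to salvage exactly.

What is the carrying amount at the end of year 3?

$178,159

Depreciable base = $296,594 − $19,100 = $277,494.
Year 1: DB = ⌊$296,594 × 125%/8⌋ = $46,342; SL = ⌊$277,494/8⌋ = $34,686 → take DB $46,342. Book value $250,252.
Year 2: DB = ⌊$250,252 × 125%/8⌋ = $39,101; SL = ⌊$231,152/7⌋ = $33,021 → take DB $39,101. Book value $211,151.
Year 3: DB = ⌊$211,151 × 125%/8⌋ = $32,992; SL = ⌊$192,051/6⌋ = $32,008 → take DB $32,992. Book value $178,159.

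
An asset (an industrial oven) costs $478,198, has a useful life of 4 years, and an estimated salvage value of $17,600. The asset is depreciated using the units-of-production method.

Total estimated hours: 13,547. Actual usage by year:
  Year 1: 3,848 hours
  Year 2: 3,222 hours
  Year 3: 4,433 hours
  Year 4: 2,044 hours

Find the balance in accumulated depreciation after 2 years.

Depreciable base = $478,198 − $17,600 = $460,598.
Rate = $460,598 / 13,547 hours = $34 per hour.
Year 1: 3,848 × $34 = $130,832. Book value $347,366.
Year 2: 3,222 × $34 = $109,548. Book value $237,818.
Accumulated through year 2 = $478,198 − $237,818 = $240,380.

$240,380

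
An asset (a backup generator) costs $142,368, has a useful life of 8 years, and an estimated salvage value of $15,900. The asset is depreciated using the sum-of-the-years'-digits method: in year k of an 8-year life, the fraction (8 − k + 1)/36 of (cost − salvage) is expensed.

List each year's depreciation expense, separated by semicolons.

Depreciable base = $142,368 − $15,900 = $126,468.
Sum of the years' digits = 8+7+6+5+4+3+2+1 = 36.
Year 1: $126,468 × 8/36 = $28,104. Book value $114,264.
Year 2: $126,468 × 7/36 = $24,591. Book value $89,673.
Year 3: $126,468 × 6/36 = $21,078. Book value $68,595.
Year 4: $126,468 × 5/36 = $17,565. Book value $51,030.
Year 5: $126,468 × 4/36 = $14,052. Book value $36,978.
Year 6: $126,468 × 3/36 = $10,539. Book value $26,439.
Year 7: $126,468 × 2/36 = $7,026. Book value $19,413.
Year 8: $126,468 × 1/36 = $3,513. Book value $15,900.

$28,104; $24,591; $21,078; $17,565; $14,052; $10,539; $7,026; $3,513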